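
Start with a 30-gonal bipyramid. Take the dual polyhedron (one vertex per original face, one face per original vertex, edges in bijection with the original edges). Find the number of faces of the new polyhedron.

32

The base solid has V = 32, E = 90, F = 60.
The dual swaps V and F and preserves E: V′ = F = 60, E′ = E = 90, F′ = V = 32.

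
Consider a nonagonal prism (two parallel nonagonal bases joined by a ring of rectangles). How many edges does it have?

A prism on an n-gon has two n-gon bases and n rectangular sides: V = 2·9 = 18, E = 3·9 = 27, F = 9 + 2 = 11.
Check: V − E + F = 18 − 27 + 11 = 2.

27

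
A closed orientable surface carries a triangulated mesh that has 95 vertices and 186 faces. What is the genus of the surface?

Every face is a triangle, so 2E = 3·186 = 558, giving E = 279.
χ = V − E + F = 95 − 279 + 186 = 2.
For a closed orientable surface χ = 2 − 2g, so g = (2 − (2))/2 = 0.

0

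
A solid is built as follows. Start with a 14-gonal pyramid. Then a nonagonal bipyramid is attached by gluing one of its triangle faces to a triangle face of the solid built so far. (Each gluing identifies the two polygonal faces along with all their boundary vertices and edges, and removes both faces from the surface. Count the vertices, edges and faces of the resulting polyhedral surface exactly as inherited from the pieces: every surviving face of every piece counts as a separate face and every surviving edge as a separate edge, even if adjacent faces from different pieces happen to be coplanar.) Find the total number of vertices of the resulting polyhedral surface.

A 14-gonal pyramid: V=15, E=28, F=15.
Attach a nonagonal bipyramid (V=11, E=27, F=18) along a 3-gon: merge 3 vertices and 3 edges, delete both glued faces → V=23, E=52, F=31.
Check: V − E + F = 23 − 52 + 31 = 2.

23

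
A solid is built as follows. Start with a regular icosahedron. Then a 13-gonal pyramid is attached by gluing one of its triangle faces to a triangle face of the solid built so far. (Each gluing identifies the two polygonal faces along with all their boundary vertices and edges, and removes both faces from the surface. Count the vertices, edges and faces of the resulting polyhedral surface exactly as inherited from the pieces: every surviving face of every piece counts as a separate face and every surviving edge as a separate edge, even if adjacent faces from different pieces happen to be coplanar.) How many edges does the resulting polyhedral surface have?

53

A regular icosahedron: V=12, E=30, F=20.
Attach a 13-gonal pyramid (V=14, E=26, F=14) along a 3-gon: merge 3 vertices and 3 edges, delete both glued faces → V=23, E=53, F=32.
Check: V − E + F = 23 − 53 + 32 = 2.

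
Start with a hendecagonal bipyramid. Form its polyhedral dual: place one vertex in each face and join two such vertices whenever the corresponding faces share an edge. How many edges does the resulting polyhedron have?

The base solid has V = 13, E = 33, F = 22.
The dual swaps V and F and preserves E: V′ = F = 22, E′ = E = 33, F′ = V = 13.

33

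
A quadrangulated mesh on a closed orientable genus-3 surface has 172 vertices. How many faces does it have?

χ = 2 − 2·3 = -4, and every face is a square so 4F = 2E.
V − E + F = -4 with E = 4F/2 gives 172 − (4/2 − 1)·F = -4, so F = 176 and E = 352.

176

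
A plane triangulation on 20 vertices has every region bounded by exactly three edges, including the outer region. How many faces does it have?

In a plane triangulation 3F = 2E and V − E + F = 2, so F = 2V − 4 = 2·20 − 4 = 36.

36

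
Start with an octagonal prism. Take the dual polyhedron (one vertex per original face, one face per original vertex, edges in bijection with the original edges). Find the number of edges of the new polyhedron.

The base solid has V = 16, E = 24, F = 10.
The dual swaps V and F and preserves E: V′ = F = 10, E′ = E = 24, F′ = V = 16.

24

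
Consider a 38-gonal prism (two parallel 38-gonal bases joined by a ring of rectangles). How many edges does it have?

A prism on an n-gon has two n-gon bases and n rectangular sides: V = 2·38 = 76, E = 3·38 = 114, F = 38 + 2 = 40.

114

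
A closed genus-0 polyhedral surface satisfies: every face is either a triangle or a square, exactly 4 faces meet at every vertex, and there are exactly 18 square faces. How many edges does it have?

Let x be the number of triangles; then F = 18 + x.
Edge–face incidences: 2E = 4·18 + 3·x = 72 + 3x.
Every vertex has degree 4, so 4V = 2E.
Euler: V − E + F = 2 ⇒ (2E)/4 − E + (18 + x) = 2.
Multiply by 8: 2·(2E) − 4·(2E) + 8·(18 + x) = 16, i.e. 144 + 8x − 2·(72 + 3x) = 16.
Collecting terms: 2x = 16, so x = 8.
Then 2E = 72 + 3·8 = 96, so E = 48, V = 2E/4 = 24, F = 18 + 8 = 26.

48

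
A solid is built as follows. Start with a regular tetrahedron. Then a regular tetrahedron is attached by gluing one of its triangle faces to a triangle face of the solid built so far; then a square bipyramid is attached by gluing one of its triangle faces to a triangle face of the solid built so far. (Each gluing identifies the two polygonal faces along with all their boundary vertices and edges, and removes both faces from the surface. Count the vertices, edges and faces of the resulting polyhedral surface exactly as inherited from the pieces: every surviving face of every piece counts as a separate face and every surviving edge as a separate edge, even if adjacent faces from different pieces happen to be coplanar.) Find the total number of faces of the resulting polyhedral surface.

A regular tetrahedron: V=4, E=6, F=4.
Attach a regular tetrahedron (V=4, E=6, F=4) along a 3-gon: merge 3 vertices and 3 edges, delete both glued faces → V=5, E=9, F=6.
Attach a square bipyramid (V=6, E=12, F=8) along a 3-gon: merge 3 vertices and 3 edges, delete both glued faces → V=8, E=18, F=12.
Check: V − E + F = 8 − 18 + 12 = 2.

12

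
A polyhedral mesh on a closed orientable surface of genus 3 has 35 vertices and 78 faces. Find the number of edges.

For a closed orientable surface of genus 3, χ = 2 − 2·3 = -4.
E = V + F − (-4) = 35 + 78 − (-4) = 117.

117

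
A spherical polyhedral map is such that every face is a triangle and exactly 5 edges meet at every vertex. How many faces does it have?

Each face has 3 edges and each edge borders two faces, so 2E = 3F.
Each vertex has degree 5, so 5V = 2E and hence V = 3F/5.
Euler: V − E + F = 2 ⇒ (3F/5) − (3F/2) + F = 2.
Multiply by 10: (6 − 15 + 10)F = 20, i.e. 1F = 20.
So F = 20, E = 3·20/2 = 30, V = 3·20/5 = 12.

20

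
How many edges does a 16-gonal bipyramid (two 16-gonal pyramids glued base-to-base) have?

A bipyramid over an n-gon has 2n triangular faces and n + 2 vertices: V = 16 + 2 = 18, E = 3·16 = 48, F = 2·16 = 32.
Check: V − E + F = 18 − 48 + 32 = 2.

48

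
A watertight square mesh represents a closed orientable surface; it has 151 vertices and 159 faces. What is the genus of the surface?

5

Every face is a square, so 2E = 4·159 = 636, giving E = 318.
χ = V − E + F = 151 − 318 + 159 = -8.
For a closed orientable surface χ = 2 − 2g, so g = (2 − (-8))/2 = 5.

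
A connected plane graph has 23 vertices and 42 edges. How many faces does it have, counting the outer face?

Euler's formula for a connected plane graph: V − E + F = 2, so F = 2 − 23 + 42 = 21.

21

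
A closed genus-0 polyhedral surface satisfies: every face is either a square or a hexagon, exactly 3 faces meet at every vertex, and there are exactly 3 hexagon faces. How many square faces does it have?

6

Let x be the number of squares; then F = 3 + x.
Edge–face incidences: 2E = 6·3 + 4·x = 18 + 4x.
Every vertex has degree 3, so 3V = 2E.
Euler: V − E + F = 2 ⇒ (2E)/3 − E + (3 + x) = 2.
Multiply by 6: 2·(2E) − 3·(2E) + 6·(3 + x) = 12, i.e. 18 + 6x − (18 + 4x) = 12.
Collecting terms: 2x = 12, so x = 6.
Then 2E = 18 + 4·6 = 42, so E = 21, V = 2E/3 = 14, F = 3 + 6 = 9.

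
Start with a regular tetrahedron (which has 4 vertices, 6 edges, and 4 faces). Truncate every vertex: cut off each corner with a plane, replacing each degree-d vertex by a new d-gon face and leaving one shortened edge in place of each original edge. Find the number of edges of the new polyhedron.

Truncation replaces each original edge-end by a new vertex, so V′ = 2E = 12.
Each original edge survives, and each old vertex of degree d contributes d new edges; summing degrees gives Σd = 2E, so E′ = E + 2E = 3E = 18.
Each original face survives and each original vertex becomes one new face: F′ = F + V = 8.

18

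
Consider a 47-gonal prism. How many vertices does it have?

A prism on an n-gon has two n-gon bases and n rectangular sides: V = 2·47 = 94, E = 3·47 = 141, F = 47 + 2 = 49.

94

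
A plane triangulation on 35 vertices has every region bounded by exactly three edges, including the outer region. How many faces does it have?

66

In a plane triangulation 3F = 2E and V − E + F = 2, so F = 2V − 4 = 2·35 − 4 = 66.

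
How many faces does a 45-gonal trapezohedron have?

The n-trapezohedron (dual of the n-antiprism) has V = 2·45 + 2 = 92, E = 4·45 = 180, F = 2·45 = 90.

90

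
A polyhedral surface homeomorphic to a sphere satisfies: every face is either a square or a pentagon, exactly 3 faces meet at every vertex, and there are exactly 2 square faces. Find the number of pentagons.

8

Let x be the number of pentagons; then F = 2 + x.
Edge–face incidences: 2E = 4·2 + 5·x = 8 + 5x.
Every vertex has degree 3, so 3V = 2E.
Euler: V − E + F = 2 ⇒ (2E)/3 − E + (2 + x) = 2.
Multiply by 6: 2·(2E) − 3·(2E) + 6·(2 + x) = 12, i.e. 12 + 6x − (8 + 5x) = 12.
Collecting terms: x + 4 = 12, so x = 8.
Then 2E = 8 + 5·8 = 48, so E = 24, V = 2E/3 = 16, F = 2 + 8 = 10.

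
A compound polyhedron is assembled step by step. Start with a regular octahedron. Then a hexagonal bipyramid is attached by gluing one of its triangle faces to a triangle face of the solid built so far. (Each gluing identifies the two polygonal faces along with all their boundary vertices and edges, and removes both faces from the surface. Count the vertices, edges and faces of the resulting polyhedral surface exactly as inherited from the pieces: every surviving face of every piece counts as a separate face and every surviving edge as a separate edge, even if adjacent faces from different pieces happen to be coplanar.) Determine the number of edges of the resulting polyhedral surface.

27

A regular octahedron: V=6, E=12, F=8.
Attach a hexagonal bipyramid (V=8, E=18, F=12) along a 3-gon: merge 3 vertices and 3 edges, delete both glued faces → V=11, E=27, F=18.
Check: V − E + F = 11 − 27 + 18 = 2.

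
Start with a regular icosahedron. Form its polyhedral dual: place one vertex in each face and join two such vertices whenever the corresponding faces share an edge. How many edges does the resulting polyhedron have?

30

The base solid has V = 12, E = 30, F = 20.
The dual swaps V and F and preserves E: V′ = F = 20, E′ = E = 30, F′ = V = 12.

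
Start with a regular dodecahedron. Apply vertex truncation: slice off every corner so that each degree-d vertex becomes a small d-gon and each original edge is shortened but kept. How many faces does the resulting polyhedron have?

The base solid has V = 20, E = 30, F = 12.
Truncation replaces each original edge-end by a new vertex, so V′ = 2E = 60.
Each original edge survives, and each old vertex of degree d contributes d new edges; summing degrees gives Σd = 2E, so E′ = E + 2E = 3E = 90.
Each original face survives and each original vertex becomes one new face: F′ = F + V = 32.

32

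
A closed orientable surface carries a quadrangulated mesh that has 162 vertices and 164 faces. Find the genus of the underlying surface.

2

Every face is a square, so 2E = 4·164 = 656, giving E = 328.
χ = V − E + F = 162 − 328 + 164 = -2.
For a closed orientable surface χ = 2 − 2g, so g = (2 − (-2))/2 = 2.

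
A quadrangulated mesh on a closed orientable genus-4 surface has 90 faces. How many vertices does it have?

84

χ = 2 − 2·4 = -6, and every face is a square so 4F = 2E.
E = 4·90/2 = 180. Then V = -6 + E − F = -6 + 180 − 90 = 84.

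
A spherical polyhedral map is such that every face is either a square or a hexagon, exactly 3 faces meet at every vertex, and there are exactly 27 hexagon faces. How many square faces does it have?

6

Let x be the number of squares; then F = 27 + x.
Edge–face incidences: 2E = 6·27 + 4·x = 162 + 4x.
Every vertex has degree 3, so 3V = 2E.
Euler: V − E + F = 2 ⇒ (2E)/3 − E + (27 + x) = 2.
Multiply by 6: 2·(2E) − 3·(2E) + 6·(27 + x) = 12, i.e. 162 + 6x − (162 + 4x) = 12.
Collecting terms: 2x = 12, so x = 6.
Then 2E = 162 + 4·6 = 186, so E = 93, V = 2E/3 = 62, F = 27 + 6 = 33.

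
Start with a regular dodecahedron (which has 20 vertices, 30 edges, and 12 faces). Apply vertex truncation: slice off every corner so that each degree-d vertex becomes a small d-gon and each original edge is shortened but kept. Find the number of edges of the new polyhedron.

90

Truncation replaces each original edge-end by a new vertex, so V′ = 2E = 60.
Each original edge survives, and each old vertex of degree d contributes d new edges; summing degrees gives Σd = 2E, so E′ = E + 2E = 3E = 90.
Each original face survives and each original vertex becomes one new face: F′ = F + V = 32.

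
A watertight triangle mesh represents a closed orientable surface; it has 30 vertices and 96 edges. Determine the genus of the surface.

Every face is a triangle and each edge borders two faces, so 3F = 2·96, giving F = 64.
χ = V − E + F = 30 − 96 + 64 = -2.
For a closed orientable surface χ = 2 − 2g, so g = (2 − (-2))/2 = 2.

2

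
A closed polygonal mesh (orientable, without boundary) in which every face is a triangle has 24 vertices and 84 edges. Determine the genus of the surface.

3

Every face is a triangle and each edge borders two faces, so 3F = 2·84, giving F = 56.
χ = V − E + F = 24 − 84 + 56 = -4.
For a closed orientable surface χ = 2 − 2g, so g = (2 − (-4))/2 = 3.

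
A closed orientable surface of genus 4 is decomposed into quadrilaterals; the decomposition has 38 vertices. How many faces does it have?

44

χ = 2 − 2·4 = -6, and every face is a square so 4F = 2E.
V − E + F = -6 with E = 4F/2 gives 38 − (4/2 − 1)·F = -6, so F = 44 and E = 88.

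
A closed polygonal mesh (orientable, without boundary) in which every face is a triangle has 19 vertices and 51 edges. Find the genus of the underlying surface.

0

Every face is a triangle and each edge borders two faces, so 3F = 2·51, giving F = 34.
χ = V − E + F = 19 − 51 + 34 = 2.
For a closed orientable surface χ = 2 − 2g, so g = (2 − (2))/2 = 0.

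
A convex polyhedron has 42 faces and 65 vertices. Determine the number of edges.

105

Here V − E + F = 2.
E = V + F − (2) = 65 + 42 − (2) = 105.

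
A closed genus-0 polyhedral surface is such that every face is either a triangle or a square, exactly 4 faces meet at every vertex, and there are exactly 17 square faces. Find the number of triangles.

Let x be the number of triangles; then F = 17 + x.
Edge–face incidences: 2E = 4·17 + 3·x = 68 + 3x.
Every vertex has degree 4, so 4V = 2E.
Euler: V − E + F = 2 ⇒ (2E)/4 − E + (17 + x) = 2.
Multiply by 8: 2·(2E) − 4·(2E) + 8·(17 + x) = 16, i.e. 136 + 8x − 2·(68 + 3x) = 16.
Collecting terms: 2x = 16, so x = 8.
Then 2E = 68 + 3·8 = 92, so E = 46, V = 2E/4 = 23, F = 17 + 8 = 25.

8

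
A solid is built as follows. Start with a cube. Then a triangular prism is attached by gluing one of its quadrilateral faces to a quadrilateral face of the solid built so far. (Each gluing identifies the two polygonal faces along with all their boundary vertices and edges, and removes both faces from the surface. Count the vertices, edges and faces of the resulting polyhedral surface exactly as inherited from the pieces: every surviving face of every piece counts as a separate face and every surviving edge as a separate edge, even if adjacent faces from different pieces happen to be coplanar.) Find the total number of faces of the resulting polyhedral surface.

9

A cube: V=8, E=12, F=6.
Attach a triangular prism (V=6, E=9, F=5) along a 4-gon: merge 4 vertices and 4 edges, delete both glued faces → V=10, E=17, F=9.
Check: V − E + F = 10 − 17 + 9 = 2.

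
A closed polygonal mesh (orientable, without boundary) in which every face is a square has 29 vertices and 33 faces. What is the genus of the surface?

Every face is a square, so 2E = 4·33 = 132, giving E = 66.
χ = V − E + F = 29 − 66 + 33 = -4.
For a closed orientable surface χ = 2 − 2g, so g = (2 − (-4))/2 = 3.

3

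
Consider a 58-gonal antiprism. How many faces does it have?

An antiprism on an n-gon has two n-gon caps and 2n triangles: V = 2·58 = 116, E = 4·58 = 232, F = 2·58 + 2 = 118.
Check: V − E + F = 116 − 232 + 118 = 2.

118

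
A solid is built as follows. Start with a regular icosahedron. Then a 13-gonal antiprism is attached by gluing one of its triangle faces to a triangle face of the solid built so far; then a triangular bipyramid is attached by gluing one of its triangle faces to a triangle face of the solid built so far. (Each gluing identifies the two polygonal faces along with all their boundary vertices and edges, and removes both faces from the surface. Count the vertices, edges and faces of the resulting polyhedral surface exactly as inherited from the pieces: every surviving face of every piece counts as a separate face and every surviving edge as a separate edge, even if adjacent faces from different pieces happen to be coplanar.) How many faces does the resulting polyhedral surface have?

50

A regular icosahedron: V=12, E=30, F=20.
Attach a 13-gonal antiprism (V=26, E=52, F=28) along a 3-gon: merge 3 vertices and 3 edges, delete both glued faces → V=35, E=79, F=46.
Attach a triangular bipyramid (V=5, E=9, F=6) along a 3-gon: merge 3 vertices and 3 edges, delete both glued faces → V=37, E=85, F=50.
Check: V − E + F = 37 − 85 + 50 = 2.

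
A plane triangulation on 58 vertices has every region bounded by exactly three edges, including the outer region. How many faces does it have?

112

In a plane triangulation 3F = 2E and V − E + F = 2, so F = 2V − 4 = 2·58 − 4 = 112.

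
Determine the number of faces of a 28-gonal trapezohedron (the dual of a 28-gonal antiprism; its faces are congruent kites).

The n-trapezohedron (dual of the n-antiprism) has V = 2·28 + 2 = 58, E = 4·28 = 112, F = 2·28 = 56.
Check: V − E + F = 58 − 112 + 56 = 2.

56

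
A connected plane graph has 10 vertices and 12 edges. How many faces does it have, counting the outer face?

4

Euler's formula for a connected plane graph: V − E + F = 2, so F = 2 − 10 + 12 = 4.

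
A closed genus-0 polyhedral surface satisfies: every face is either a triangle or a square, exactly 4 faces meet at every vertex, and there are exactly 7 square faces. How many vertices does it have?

Let x be the number of triangles; then F = 7 + x.
Edge–face incidences: 2E = 4·7 + 3·x = 28 + 3x.
Every vertex has degree 4, so 4V = 2E.
Euler: V − E + F = 2 ⇒ (2E)/4 − E + (7 + x) = 2.
Multiply by 8: 2·(2E) − 4·(2E) + 8·(7 + x) = 16, i.e. 56 + 8x − 2·(28 + 3x) = 16.
Collecting terms: 2x = 16, so x = 8.
Then 2E = 28 + 3·8 = 52, so E = 26, V = 2E/4 = 13, F = 7 + 8 = 15.

13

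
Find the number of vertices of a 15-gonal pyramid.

16

A pyramid on an n-gon base has one n-gon and n triangles: V = 15 + 1 = 16, E = 2·15 = 30, F = 15 + 1 = 16.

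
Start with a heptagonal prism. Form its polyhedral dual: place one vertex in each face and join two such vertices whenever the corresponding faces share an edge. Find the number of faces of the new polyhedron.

The base solid has V = 14, E = 21, F = 9.
The dual swaps V and F and preserves E: V′ = F = 9, E′ = E = 21, F′ = V = 14.

14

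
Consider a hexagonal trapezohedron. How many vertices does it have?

The n-trapezohedron (dual of the n-antiprism) has V = 2·6 + 2 = 14, E = 4·6 = 24, F = 2·6 = 12.

14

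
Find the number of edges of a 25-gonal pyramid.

A pyramid on an n-gon base has one n-gon and n triangles: V = 25 + 1 = 26, E = 2·25 = 50, F = 25 + 1 = 26.

50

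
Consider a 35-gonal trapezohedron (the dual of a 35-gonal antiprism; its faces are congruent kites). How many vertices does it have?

72

The n-trapezohedron (dual of the n-antiprism) has V = 2·35 + 2 = 72, E = 4·35 = 140, F = 2·35 = 70.
Check: V − E + F = 72 − 140 + 70 = 2.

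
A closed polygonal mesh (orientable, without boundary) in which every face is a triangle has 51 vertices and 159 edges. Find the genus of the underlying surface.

2

Every face is a triangle and each edge borders two faces, so 3F = 2·159, giving F = 106.
χ = V − E + F = 51 − 159 + 106 = -2.
For a closed orientable surface χ = 2 − 2g, so g = (2 − (-2))/2 = 2.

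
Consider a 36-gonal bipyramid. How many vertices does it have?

A bipyramid over an n-gon has 2n triangular faces and n + 2 vertices: V = 36 + 2 = 38, E = 3·36 = 108, F = 2·36 = 72.

38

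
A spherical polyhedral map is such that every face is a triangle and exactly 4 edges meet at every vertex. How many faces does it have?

8

Each face has 3 edges and each edge borders two faces, so 2E = 3F.
Each vertex has degree 4, so 4V = 2E and hence V = 3F/4.
Euler: V − E + F = 2 ⇒ (3F/4) − (3F/2) + F = 2.
Multiply by 8: (6 − 12 + 8)F = 16, i.e. 2F = 16.
So F = 8, E = 3·8/2 = 12, V = 3·8/4 = 6.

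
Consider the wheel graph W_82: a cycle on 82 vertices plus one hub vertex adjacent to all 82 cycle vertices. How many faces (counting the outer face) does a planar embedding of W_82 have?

83

W_82 has V = 82 + 1 = 83 vertices and E = 2·82 = 164 edges.
By Euler's formula F = 2 − V + E = 2 − 83 + 164 = 83.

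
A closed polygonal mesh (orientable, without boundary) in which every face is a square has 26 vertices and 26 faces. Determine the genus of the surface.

1

Every face is a square, so 2E = 4·26 = 104, giving E = 52.
χ = V − E + F = 26 − 52 + 26 = 0.
For a closed orientable surface χ = 2 − 2g, so g = (2 − (0))/2 = 1.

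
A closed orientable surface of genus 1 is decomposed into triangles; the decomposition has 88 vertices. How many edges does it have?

264

χ = 2 − 2·1 = 0, and every face is a triangle so 3F = 2E.
V − E + F = 0 with E = 3F/2 gives 88 − (3/2 − 1)·F = 0, so F = 176 and E = 264.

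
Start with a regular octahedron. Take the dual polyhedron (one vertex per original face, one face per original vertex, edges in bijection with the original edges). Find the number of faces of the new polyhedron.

The base solid has V = 6, E = 12, F = 8.
The dual swaps V and F and preserves E: V′ = F = 8, E′ = E = 12, F′ = V = 6.

6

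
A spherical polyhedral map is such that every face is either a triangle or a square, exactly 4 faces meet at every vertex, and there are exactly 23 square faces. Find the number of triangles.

8

Let x be the number of triangles; then F = 23 + x.
Edge–face incidences: 2E = 4·23 + 3·x = 92 + 3x.
Every vertex has degree 4, so 4V = 2E.
Euler: V − E + F = 2 ⇒ (2E)/4 − E + (23 + x) = 2.
Multiply by 8: 2·(2E) − 4·(2E) + 8·(23 + x) = 16, i.e. 184 + 8x − 2·(92 + 3x) = 16.
Collecting terms: 2x = 16, so x = 8.
Then 2E = 92 + 3·8 = 116, so E = 58, V = 2E/4 = 29, F = 23 + 8 = 31.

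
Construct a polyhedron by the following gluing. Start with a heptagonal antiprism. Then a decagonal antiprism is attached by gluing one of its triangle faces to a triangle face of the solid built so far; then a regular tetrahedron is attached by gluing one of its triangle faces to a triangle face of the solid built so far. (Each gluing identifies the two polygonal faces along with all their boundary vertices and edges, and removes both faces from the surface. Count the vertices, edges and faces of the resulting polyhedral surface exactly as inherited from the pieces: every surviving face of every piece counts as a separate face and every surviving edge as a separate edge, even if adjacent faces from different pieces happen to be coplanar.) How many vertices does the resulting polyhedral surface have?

A heptagonal antiprism: V=14, E=28, F=16.
Attach a decagonal antiprism (V=20, E=40, F=22) along a 3-gon: merge 3 vertices and 3 edges, delete both glued faces → V=31, E=65, F=36.
Attach a regular tetrahedron (V=4, E=6, F=4) along a 3-gon: merge 3 vertices and 3 edges, delete both glued faces → V=32, E=68, F=38.
Check: V − E + F = 32 − 68 + 38 = 2.

32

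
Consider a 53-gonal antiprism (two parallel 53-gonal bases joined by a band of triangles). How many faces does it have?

108

An antiprism on an n-gon has two n-gon caps and 2n triangles: V = 2·53 = 106, E = 4·53 = 212, F = 2·53 + 2 = 108.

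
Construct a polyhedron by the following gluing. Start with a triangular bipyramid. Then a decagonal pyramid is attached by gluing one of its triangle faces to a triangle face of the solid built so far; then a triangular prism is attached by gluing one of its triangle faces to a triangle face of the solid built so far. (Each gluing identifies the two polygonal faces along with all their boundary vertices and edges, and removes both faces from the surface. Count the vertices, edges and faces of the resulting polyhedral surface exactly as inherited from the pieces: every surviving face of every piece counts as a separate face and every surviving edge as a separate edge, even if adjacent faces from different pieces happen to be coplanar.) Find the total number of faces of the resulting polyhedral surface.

18

A triangular bipyramid: V=5, E=9, F=6.
Attach a decagonal pyramid (V=11, E=20, F=11) along a 3-gon: merge 3 vertices and 3 edges, delete both glued faces → V=13, E=26, F=15.
Attach a triangular prism (V=6, E=9, F=5) along a 3-gon: merge 3 vertices and 3 edges, delete both glued faces → V=16, E=32, F=18.
Check: V − E + F = 16 − 32 + 18 = 2.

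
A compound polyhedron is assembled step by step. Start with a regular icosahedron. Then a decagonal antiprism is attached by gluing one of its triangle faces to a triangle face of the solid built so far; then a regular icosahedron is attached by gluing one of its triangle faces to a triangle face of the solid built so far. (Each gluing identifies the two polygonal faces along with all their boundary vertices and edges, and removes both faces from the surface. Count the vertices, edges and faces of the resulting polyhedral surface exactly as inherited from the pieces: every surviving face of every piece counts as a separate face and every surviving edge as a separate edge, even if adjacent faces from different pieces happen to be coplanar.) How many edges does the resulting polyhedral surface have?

A regular icosahedron: V=12, E=30, F=20.
Attach a decagonal antiprism (V=20, E=40, F=22) along a 3-gon: merge 3 vertices and 3 edges, delete both glued faces → V=29, E=67, F=40.
Attach a regular icosahedron (V=12, E=30, F=20) along a 3-gon: merge 3 vertices and 3 edges, delete both glued faces → V=38, E=94, F=58.
Check: V − E + F = 38 − 94 + 58 = 2.

94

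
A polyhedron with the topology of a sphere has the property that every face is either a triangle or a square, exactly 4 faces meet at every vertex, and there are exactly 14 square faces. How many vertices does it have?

20

Let x be the number of triangles; then F = 14 + x.
Edge–face incidences: 2E = 4·14 + 3·x = 56 + 3x.
Every vertex has degree 4, so 4V = 2E.
Euler: V − E + F = 2 ⇒ (2E)/4 − E + (14 + x) = 2.
Multiply by 8: 2·(2E) − 4·(2E) + 8·(14 + x) = 16, i.e. 112 + 8x − 2·(56 + 3x) = 16.
Collecting terms: 2x = 16, so x = 8.
Then 2E = 56 + 3·8 = 80, so E = 40, V = 2E/4 = 20, F = 14 + 8 = 22.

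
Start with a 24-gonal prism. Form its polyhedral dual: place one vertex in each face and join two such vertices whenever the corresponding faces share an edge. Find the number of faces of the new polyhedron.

48

The base solid has V = 48, E = 72, F = 26.
The dual swaps V and F and preserves E: V′ = F = 26, E′ = E = 72, F′ = V = 48.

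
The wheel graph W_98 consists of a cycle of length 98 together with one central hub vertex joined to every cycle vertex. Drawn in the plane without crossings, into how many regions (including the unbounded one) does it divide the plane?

W_98 has V = 98 + 1 = 99 vertices and E = 2·98 = 196 edges.
By Euler's formula F = 2 − V + E = 2 − 99 + 196 = 99.

99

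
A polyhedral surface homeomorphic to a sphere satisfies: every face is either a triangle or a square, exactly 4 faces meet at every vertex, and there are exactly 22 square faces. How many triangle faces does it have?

Let x be the number of triangles; then F = 22 + x.
Edge–face incidences: 2E = 4·22 + 3·x = 88 + 3x.
Every vertex has degree 4, so 4V = 2E.
Euler: V − E + F = 2 ⇒ (2E)/4 − E + (22 + x) = 2.
Multiply by 8: 2·(2E) − 4·(2E) + 8·(22 + x) = 16, i.e. 176 + 8x − 2·(88 + 3x) = 16.
Collecting terms: 2x = 16, so x = 8.
Then 2E = 88 + 3·8 = 112, so E = 56, V = 2E/4 = 28, F = 22 + 8 = 30.

8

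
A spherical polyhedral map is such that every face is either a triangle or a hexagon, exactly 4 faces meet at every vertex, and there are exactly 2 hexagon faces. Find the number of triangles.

Let x be the number of triangles; then F = 2 + x.
Edge–face incidences: 2E = 6·2 + 3·x = 12 + 3x.
Every vertex has degree 4, so 4V = 2E.
Euler: V − E + F = 2 ⇒ (2E)/4 − E + (2 + x) = 2.
Multiply by 8: 2·(2E) − 4·(2E) + 8·(2 + x) = 16, i.e. 16 + 8x − 2·(12 + 3x) = 16.
Collecting terms: 2x − 8 = 16, so 2x = 24, so x = 12.
Then 2E = 12 + 3·12 = 48, so E = 24, V = 2E/4 = 12, F = 2 + 12 = 14.

12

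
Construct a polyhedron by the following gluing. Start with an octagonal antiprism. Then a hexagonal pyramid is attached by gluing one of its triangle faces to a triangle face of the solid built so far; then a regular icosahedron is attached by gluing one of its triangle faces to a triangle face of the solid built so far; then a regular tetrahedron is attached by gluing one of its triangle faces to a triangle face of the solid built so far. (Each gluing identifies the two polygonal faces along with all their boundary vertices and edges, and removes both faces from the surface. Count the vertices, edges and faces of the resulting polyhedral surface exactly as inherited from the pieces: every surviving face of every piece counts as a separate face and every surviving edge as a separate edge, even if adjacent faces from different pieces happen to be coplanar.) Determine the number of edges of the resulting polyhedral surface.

71

An octagonal antiprism: V=16, E=32, F=18.
Attach a hexagonal pyramid (V=7, E=12, F=7) along a 3-gon: merge 3 vertices and 3 edges, delete both glued faces → V=20, E=41, F=23.
Attach a regular icosahedron (V=12, E=30, F=20) along a 3-gon: merge 3 vertices and 3 edges, delete both glued faces → V=29, E=68, F=41.
Attach a regular tetrahedron (V=4, E=6, F=4) along a 3-gon: merge 3 vertices and 3 edges, delete both glued faces → V=30, E=71, F=43.
Check: V − E + F = 30 − 71 + 43 = 2.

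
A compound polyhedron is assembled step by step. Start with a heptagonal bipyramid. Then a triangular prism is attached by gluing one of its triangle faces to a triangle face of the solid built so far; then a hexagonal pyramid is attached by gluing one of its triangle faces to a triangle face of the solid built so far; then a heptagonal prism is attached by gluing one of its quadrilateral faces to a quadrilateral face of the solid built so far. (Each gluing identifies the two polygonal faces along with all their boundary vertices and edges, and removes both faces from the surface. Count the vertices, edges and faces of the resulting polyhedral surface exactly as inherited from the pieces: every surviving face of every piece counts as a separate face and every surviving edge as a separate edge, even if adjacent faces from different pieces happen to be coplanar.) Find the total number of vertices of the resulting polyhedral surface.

A heptagonal bipyramid: V=9, E=21, F=14.
Attach a triangular prism (V=6, E=9, F=5) along a 3-gon: merge 3 vertices and 3 edges, delete both glued faces → V=12, E=27, F=17.
Attach a hexagonal pyramid (V=7, E=12, F=7) along a 3-gon: merge 3 vertices and 3 edges, delete both glued faces → V=16, E=36, F=22.
Attach a heptagonal prism (V=14, E=21, F=9) along a 4-gon: merge 4 vertices and 4 edges, delete both glued faces → V=26, E=53, F=29.
Check: V − E + F = 26 − 53 + 29 = 2.

26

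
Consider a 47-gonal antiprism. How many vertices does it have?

An antiprism on an n-gon has two n-gon caps and 2n triangles: V = 2·47 = 94, E = 4·47 = 188, F = 2·47 + 2 = 96.

94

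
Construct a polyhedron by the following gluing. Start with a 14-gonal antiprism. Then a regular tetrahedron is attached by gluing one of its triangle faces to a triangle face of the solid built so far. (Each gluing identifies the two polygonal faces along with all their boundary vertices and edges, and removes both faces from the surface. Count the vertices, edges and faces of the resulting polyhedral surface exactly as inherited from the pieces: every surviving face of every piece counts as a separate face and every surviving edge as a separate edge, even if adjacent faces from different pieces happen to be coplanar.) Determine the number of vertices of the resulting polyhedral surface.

A 14-gonal antiprism: V=28, E=56, F=30.
Attach a regular tetrahedron (V=4, E=6, F=4) along a 3-gon: merge 3 vertices and 3 edges, delete both glued faces → V=29, E=59, F=32.
Check: V − E + F = 29 − 59 + 32 = 2.

29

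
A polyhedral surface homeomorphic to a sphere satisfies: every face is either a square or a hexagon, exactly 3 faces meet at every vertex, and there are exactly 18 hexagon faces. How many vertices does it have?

Let x be the number of squares; then F = 18 + x.
Edge–face incidences: 2E = 6·18 + 4·x = 108 + 4x.
Every vertex has degree 3, so 3V = 2E.
Euler: V − E + F = 2 ⇒ (2E)/3 − E + (18 + x) = 2.
Multiply by 6: 2·(2E) − 3·(2E) + 6·(18 + x) = 12, i.e. 108 + 6x − (108 + 4x) = 12.
Collecting terms: 2x = 12, so x = 6.
Then 2E = 108 + 4·6 = 132, so E = 66, V = 2E/3 = 44, F = 18 + 6 = 24.

44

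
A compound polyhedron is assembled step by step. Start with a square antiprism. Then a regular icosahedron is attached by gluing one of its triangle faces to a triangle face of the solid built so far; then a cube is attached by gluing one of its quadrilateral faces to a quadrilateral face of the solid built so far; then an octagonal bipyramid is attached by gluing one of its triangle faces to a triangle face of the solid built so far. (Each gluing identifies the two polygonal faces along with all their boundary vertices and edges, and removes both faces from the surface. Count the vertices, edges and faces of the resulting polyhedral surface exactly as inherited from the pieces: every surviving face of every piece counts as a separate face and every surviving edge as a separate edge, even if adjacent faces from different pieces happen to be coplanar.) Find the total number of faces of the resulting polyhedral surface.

46

A square antiprism: V=8, E=16, F=10.
Attach a regular icosahedron (V=12, E=30, F=20) along a 3-gon: merge 3 vertices and 3 edges, delete both glued faces → V=17, E=43, F=28.
Attach a cube (V=8, E=12, F=6) along a 4-gon: merge 4 vertices and 4 edges, delete both glued faces → V=21, E=51, F=32.
Attach an octagonal bipyramid (V=10, E=24, F=16) along a 3-gon: merge 3 vertices and 3 edges, delete both glued faces → V=28, E=72, F=46.
Check: V − E + F = 28 − 72 + 46 = 2.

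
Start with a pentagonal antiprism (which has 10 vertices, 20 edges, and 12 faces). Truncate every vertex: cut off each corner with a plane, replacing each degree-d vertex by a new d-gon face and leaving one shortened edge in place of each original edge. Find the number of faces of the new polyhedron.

Truncation replaces each original edge-end by a new vertex, so V′ = 2E = 40.
Each original edge survives, and each old vertex of degree d contributes d new edges; summing degrees gives Σd = 2E, so E′ = E + 2E = 3E = 60.
Each original face survives and each original vertex becomes one new face: F′ = F + V = 22.

22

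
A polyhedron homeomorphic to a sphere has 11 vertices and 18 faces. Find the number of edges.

Here V − E + F = 2.
E = V + F − (2) = 11 + 18 − (2) = 27.

27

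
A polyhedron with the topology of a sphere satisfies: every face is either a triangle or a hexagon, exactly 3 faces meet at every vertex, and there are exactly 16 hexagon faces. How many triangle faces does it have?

Let x be the number of triangles; then F = 16 + x.
Edge–face incidences: 2E = 6·16 + 3·x = 96 + 3x.
Every vertex has degree 3, so 3V = 2E.
Euler: V − E + F = 2 ⇒ (2E)/3 − E + (16 + x) = 2.
Multiply by 6: 2·(2E) − 3·(2E) + 6·(16 + x) = 12, i.e. 96 + 6x − (96 + 3x) = 12.
Collecting terms: 3x = 12, so x = 4.
Then 2E = 96 + 3·4 = 108, so E = 54, V = 2E/3 = 36, F = 16 + 4 = 20.

4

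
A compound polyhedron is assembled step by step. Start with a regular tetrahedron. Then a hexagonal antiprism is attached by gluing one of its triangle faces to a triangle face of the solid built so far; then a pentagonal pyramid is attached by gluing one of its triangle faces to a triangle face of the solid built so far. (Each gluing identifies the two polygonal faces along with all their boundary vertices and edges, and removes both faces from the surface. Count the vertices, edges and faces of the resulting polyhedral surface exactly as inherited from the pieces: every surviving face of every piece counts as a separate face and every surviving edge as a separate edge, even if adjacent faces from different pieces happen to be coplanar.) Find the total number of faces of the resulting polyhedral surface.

20

A regular tetrahedron: V=4, E=6, F=4.
Attach a hexagonal antiprism (V=12, E=24, F=14) along a 3-gon: merge 3 vertices and 3 edges, delete both glued faces → V=13, E=27, F=16.
Attach a pentagonal pyramid (V=6, E=10, F=6) along a 3-gon: merge 3 vertices and 3 edges, delete both glued faces → V=16, E=34, F=20.
Check: V − E + F = 16 − 34 + 20 = 2.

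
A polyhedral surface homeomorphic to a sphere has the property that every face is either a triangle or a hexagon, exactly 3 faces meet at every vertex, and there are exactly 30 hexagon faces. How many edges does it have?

96

Let x be the number of triangles; then F = 30 + x.
Edge–face incidences: 2E = 6·30 + 3·x = 180 + 3x.
Every vertex has degree 3, so 3V = 2E.
Euler: V − E + F = 2 ⇒ (2E)/3 − E + (30 + x) = 2.
Multiply by 6: 2·(2E) − 3·(2E) + 6·(30 + x) = 12, i.e. 180 + 6x − (180 + 3x) = 12.
Collecting terms: 3x = 12, so x = 4.
Then 2E = 180 + 3·4 = 192, so E = 96, V = 2E/3 = 64, F = 30 + 4 = 34.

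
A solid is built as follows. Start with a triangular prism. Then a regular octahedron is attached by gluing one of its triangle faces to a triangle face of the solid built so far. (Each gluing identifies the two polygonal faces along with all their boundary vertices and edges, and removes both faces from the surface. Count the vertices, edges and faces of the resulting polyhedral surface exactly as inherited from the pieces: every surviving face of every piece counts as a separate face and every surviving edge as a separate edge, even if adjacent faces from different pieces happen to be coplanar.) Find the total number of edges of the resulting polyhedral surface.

18

A triangular prism: V=6, E=9, F=5.
Attach a regular octahedron (V=6, E=12, F=8) along a 3-gon: merge 3 vertices and 3 edges, delete both glued faces → V=9, E=18, F=11.
Check: V − E + F = 9 − 18 + 11 = 2.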